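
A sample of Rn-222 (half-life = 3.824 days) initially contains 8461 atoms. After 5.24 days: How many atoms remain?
N = N₀(1/2)^(t/t½) = 3273 atoms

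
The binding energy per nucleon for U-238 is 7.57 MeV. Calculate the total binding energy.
B.E. = 7.57 × 238 = 1802 MeV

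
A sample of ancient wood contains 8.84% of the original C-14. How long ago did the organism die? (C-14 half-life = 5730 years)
Age = t½ × log₂(1/ratio) = 20050 years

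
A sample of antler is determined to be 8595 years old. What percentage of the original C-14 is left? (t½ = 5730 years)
N/N₀ = (1/2)^(t/t½) = 0.3536 = 35.4%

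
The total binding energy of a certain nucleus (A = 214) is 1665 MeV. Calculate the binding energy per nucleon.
B.E./A = 1665/214 = 7.78 MeV/nucleon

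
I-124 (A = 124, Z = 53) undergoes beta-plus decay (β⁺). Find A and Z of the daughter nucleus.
Daughter: A = 124, Z = 52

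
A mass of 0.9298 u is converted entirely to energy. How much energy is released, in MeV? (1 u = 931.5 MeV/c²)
E = mc² = 866.1 MeV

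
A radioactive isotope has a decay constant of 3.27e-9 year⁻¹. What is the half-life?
t½ = ln(2)/λ = 2.12e8 years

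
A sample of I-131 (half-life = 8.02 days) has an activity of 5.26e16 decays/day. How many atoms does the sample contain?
N = A/λ = 6.086e17 atoms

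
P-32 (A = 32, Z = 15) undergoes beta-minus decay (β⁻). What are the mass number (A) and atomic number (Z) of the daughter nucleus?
Daughter: A = 32, Z = 16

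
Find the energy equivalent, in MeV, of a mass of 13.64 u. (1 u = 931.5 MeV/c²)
E = mc² = 12710 MeV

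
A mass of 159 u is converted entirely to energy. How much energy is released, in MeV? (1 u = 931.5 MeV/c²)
E = mc² = 1.481e5 MeV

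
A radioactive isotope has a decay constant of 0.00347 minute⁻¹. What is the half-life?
t½ = ln(2)/λ = 199.8 minutes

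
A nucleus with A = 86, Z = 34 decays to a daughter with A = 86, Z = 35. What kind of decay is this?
ΔA = 0, ΔZ = +1 ⇒ beta-minus decay (β⁻)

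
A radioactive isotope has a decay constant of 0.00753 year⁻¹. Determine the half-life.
t½ = ln(2)/λ = 92.05 years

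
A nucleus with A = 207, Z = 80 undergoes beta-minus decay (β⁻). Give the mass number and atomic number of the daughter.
Daughter: A = 207, Z = 81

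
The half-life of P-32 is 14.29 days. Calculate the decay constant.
λ = ln(2)/t½ = 0.04851 day⁻¹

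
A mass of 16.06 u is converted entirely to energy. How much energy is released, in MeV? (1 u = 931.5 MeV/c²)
E = mc² = 14960 MeV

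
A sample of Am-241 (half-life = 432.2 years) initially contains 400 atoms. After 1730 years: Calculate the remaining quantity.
N = N₀(1/2)^(t/t½) = 24.95 atoms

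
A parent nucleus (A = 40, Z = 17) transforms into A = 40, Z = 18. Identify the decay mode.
ΔA = 0, ΔZ = +1 ⇒ beta-minus decay (β⁻)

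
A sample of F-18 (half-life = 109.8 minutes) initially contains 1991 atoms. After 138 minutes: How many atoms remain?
N = N₀(1/2)^(t/t½) = 833.2 atoms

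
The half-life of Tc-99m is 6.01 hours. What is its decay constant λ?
λ = ln(2)/t½ = 0.1153 hour⁻¹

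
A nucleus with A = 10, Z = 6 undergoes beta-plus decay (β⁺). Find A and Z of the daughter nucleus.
Daughter: A = 10, Z = 5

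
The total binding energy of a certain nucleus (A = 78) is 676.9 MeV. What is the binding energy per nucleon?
B.E./A = 676.9/78 = 8.678 MeV/nucleon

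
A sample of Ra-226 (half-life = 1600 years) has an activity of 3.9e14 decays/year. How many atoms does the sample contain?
N = A/λ = 9.002e17 atoms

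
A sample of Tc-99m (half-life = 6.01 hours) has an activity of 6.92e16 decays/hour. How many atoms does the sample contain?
N = A/λ = 6e17 atoms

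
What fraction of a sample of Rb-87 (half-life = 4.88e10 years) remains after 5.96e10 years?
N/N₀ = (1/2)^(t/t½) = 0.4289 = 42.9%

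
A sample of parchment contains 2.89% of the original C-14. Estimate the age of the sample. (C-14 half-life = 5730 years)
Age = t½ × log₂(1/ratio) = 29300 years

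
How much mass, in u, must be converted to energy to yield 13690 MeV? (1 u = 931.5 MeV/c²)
m = E/c² = 14.7 u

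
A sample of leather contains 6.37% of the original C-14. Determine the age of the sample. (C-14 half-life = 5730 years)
Age = t½ × log₂(1/ratio) = 22760 years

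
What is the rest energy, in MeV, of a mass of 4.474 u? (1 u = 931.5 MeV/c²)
E = mc² = 4168 MeV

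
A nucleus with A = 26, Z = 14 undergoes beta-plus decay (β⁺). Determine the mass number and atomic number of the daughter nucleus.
Daughter: A = 26, Z = 13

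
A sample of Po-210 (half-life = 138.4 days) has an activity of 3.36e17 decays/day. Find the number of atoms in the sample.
N = A/λ = 6.709e19 atoms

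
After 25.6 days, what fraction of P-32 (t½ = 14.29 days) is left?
N/N₀ = (1/2)^(t/t½) = 0.2889 = 28.9%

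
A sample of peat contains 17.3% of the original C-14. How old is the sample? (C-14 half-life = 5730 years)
Age = t½ × log₂(1/ratio) = 14500 years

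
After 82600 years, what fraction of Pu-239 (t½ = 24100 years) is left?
N/N₀ = (1/2)^(t/t½) = 0.09295 = 9.3%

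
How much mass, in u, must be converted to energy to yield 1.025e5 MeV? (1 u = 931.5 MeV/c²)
m = E/c² = 110 u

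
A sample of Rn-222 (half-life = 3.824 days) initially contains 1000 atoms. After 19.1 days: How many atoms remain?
N = N₀(1/2)^(t/t½) = 31.36 atoms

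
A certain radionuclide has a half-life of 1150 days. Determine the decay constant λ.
λ = ln(2)/t½ = 6.027e-4 day⁻¹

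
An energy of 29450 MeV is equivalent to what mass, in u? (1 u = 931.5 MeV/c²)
m = E/c² = 31.62 u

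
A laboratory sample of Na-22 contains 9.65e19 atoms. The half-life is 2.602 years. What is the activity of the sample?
A = λN = 2.571e19 decays/year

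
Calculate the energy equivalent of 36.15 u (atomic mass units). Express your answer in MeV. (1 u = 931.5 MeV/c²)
E = mc² = 33670 MeV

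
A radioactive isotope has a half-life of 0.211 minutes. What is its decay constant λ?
λ = ln(2)/t½ = 3.285 minute⁻¹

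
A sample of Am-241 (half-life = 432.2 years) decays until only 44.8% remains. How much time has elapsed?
t = t½ × log₂(N₀/N) = 500.7 years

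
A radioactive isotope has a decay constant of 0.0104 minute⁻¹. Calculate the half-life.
t½ = ln(2)/λ = 66.65 minutes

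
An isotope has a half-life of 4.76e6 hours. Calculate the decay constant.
λ = ln(2)/t½ = 1.456e-7 hour⁻¹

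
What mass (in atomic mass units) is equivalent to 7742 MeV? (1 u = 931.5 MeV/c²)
m = E/c² = 8.311 u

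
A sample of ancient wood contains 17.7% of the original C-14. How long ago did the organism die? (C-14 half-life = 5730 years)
Age = t½ × log₂(1/ratio) = 14310 years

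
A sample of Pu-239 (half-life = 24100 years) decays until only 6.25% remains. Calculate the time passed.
t = t½ × log₂(N₀/N) = 96400 years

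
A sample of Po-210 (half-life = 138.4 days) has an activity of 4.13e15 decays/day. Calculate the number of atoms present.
N = A/λ = 8.246e17 atoms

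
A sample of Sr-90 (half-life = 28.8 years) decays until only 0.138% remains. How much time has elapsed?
t = t½ × log₂(N₀/N) = 273.6 years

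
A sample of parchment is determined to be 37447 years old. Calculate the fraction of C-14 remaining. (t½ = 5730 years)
N/N₀ = (1/2)^(t/t½) = 0.01078 = 1.08%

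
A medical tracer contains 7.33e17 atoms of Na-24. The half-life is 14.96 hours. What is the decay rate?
A = λN = 3.396e16 decays/hour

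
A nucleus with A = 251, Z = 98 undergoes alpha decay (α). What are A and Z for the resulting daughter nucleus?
Daughter: A = 247, Z = 96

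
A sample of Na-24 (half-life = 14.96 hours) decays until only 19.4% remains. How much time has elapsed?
t = t½ × log₂(N₀/N) = 35.39 hours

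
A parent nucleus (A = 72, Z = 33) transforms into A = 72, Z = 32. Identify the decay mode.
ΔA = 0, ΔZ = -1 ⇒ beta-plus decay (β⁺) or electron capture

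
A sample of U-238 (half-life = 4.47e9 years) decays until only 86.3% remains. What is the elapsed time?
t = t½ × log₂(N₀/N) = 9.502e8 years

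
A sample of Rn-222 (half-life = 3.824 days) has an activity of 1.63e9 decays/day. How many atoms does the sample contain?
N = A/λ = 8.992e9 atoms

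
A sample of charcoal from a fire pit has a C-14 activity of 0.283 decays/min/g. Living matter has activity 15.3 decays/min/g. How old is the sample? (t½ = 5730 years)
Age = t½ × log₂(A₀/A) = 32990 years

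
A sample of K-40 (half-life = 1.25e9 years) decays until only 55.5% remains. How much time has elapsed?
t = t½ × log₂(N₀/N) = 1.062e9 years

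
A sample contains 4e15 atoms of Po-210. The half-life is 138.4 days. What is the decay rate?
A = λN = 2.003e13 decays/day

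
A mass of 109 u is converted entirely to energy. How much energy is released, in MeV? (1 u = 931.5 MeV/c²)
E = mc² = 1.015e5 MeV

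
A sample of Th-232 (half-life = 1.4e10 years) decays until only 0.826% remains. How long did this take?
t = t½ × log₂(N₀/N) = 9.687e10 years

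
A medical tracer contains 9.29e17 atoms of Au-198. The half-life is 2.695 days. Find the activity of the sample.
A = λN = 2.389e17 decays/day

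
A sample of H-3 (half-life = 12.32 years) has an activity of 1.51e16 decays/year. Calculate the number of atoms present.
N = A/λ = 2.684e17 atoms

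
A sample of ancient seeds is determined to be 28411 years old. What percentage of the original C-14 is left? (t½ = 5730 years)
N/N₀ = (1/2)^(t/t½) = 0.03217 = 3.22%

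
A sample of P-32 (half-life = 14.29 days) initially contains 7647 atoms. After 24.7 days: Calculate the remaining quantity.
N = N₀(1/2)^(t/t½) = 2308 atoms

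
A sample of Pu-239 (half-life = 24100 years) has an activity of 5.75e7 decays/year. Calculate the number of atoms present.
N = A/λ = 1.999e12 atoms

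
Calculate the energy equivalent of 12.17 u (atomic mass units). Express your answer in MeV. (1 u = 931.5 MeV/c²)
E = mc² = 11340 MeV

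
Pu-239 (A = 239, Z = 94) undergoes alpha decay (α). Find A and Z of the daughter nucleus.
Daughter: A = 235, Z = 92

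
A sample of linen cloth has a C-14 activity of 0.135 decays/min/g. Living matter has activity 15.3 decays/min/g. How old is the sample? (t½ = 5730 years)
Age = t½ × log₂(A₀/A) = 39100 years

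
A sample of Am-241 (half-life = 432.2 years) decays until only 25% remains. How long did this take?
t = t½ × log₂(N₀/N) = 864.4 years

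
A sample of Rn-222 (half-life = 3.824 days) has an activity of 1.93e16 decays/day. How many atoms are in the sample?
N = A/λ = 1.065e17 atoms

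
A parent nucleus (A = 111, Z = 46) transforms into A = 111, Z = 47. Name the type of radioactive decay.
ΔA = 0, ΔZ = +1 ⇒ beta-minus decay (β⁻)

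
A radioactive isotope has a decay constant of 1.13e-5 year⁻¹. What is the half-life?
t½ = ln(2)/λ = 61340 years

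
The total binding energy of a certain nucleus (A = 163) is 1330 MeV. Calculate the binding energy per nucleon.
B.E./A = 1330/163 = 8.16 MeV/nucleon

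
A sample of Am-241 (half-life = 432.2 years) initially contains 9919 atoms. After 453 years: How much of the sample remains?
N = N₀(1/2)^(t/t½) = 4797 atoms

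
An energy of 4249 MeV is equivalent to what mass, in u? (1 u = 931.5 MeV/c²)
m = E/c² = 4.561 u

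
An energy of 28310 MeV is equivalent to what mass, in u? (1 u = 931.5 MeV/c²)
m = E/c² = 30.39 u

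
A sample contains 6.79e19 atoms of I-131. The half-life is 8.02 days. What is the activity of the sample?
A = λN = 5.868e18 decays/day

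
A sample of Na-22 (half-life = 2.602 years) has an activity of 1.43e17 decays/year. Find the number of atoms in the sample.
N = A/λ = 5.368e17 atoms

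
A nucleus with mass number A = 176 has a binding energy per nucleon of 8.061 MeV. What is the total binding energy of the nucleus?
B.E. = 8.061 × 176 = 1419 MeV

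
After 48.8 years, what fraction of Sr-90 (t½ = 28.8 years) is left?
N/N₀ = (1/2)^(t/t½) = 0.309 = 30.9%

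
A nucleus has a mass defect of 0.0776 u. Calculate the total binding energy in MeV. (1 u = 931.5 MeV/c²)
B.E. = Δm × 931.5 = 72.28 MeV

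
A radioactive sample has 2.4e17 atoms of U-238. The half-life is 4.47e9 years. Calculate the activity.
A = λN = 3.722e7 decays/year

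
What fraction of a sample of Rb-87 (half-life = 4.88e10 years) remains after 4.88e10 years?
N/N₀ = (1/2)^(t/t½) = 0.5 = 50%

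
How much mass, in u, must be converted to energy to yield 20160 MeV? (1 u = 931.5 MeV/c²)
m = E/c² = 21.64 u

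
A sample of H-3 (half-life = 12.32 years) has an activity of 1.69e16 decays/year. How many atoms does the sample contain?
N = A/λ = 3.004e17 atoms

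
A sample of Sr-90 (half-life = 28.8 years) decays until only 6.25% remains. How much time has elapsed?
t = t½ × log₂(N₀/N) = 115.2 years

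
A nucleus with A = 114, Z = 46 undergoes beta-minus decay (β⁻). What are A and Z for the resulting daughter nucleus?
Daughter: A = 114, Z = 47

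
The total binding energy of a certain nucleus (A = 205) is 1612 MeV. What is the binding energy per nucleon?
B.E./A = 1612/205 = 7.863 MeV/nucleon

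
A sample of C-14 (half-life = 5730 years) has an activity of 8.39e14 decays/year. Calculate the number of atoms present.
N = A/λ = 6.936e18 atoms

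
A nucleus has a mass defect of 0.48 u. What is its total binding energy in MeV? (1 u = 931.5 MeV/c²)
B.E. = Δm × 931.5 = 447.1 MeV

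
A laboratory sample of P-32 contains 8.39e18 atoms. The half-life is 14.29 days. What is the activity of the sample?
A = λN = 4.07e17 decays/day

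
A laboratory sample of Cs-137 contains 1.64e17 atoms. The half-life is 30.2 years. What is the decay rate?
A = λN = 3.764e15 decays/year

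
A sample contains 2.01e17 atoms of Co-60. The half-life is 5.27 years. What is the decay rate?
A = λN = 2.644e16 decays/year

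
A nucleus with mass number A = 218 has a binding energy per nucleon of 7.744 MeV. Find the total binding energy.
B.E. = 7.744 × 218 = 1688 MeV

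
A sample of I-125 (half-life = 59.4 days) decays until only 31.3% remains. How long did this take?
t = t½ × log₂(N₀/N) = 99.54 days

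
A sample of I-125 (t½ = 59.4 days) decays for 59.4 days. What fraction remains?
N/N₀ = (1/2)^(t/t½) = 0.5 = 50%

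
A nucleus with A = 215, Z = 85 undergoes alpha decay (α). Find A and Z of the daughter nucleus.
Daughter: A = 211, Z = 83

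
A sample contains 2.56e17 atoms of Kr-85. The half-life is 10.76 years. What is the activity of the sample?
A = λN = 1.649e16 decays/year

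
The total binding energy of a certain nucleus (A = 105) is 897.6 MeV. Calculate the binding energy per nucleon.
B.E./A = 897.6/105 = 8.549 MeV/nucleon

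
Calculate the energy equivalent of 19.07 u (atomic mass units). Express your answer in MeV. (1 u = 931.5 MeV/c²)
E = mc² = 17760 MeV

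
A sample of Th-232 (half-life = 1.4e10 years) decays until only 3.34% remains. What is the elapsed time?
t = t½ × log₂(N₀/N) = 6.866e10 years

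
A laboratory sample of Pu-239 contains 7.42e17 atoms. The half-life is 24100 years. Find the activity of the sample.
A = λN = 2.134e13 decays/year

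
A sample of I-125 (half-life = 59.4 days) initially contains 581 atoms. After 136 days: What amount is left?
N = N₀(1/2)^(t/t½) = 118.8 atoms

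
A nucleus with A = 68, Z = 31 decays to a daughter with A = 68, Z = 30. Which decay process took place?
ΔA = 0, ΔZ = -1 ⇒ beta-plus decay (β⁺) or electron capture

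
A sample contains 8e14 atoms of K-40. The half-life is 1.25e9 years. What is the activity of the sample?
A = λN = 4.436e5 decays/year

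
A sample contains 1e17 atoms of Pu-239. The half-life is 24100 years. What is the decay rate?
A = λN = 2.876e12 decays/year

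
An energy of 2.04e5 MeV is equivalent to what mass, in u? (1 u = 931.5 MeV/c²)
m = E/c² = 219 u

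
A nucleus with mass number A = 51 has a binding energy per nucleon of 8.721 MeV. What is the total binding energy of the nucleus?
B.E. = 8.721 × 51 = 444.8 MeV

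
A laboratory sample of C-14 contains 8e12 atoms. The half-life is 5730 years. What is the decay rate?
A = λN = 9.677e8 decays/year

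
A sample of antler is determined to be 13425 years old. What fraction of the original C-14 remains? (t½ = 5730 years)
N/N₀ = (1/2)^(t/t½) = 0.1971 = 19.7%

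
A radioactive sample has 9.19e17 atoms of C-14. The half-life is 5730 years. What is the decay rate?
A = λN = 1.112e14 decays/year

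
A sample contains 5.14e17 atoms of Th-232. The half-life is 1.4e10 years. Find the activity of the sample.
A = λN = 2.545e7 decays/year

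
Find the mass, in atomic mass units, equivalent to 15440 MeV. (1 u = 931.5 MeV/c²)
m = E/c² = 16.58 u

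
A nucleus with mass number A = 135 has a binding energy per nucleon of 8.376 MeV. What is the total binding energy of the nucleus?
B.E. = 8.376 × 135 = 1131 MeV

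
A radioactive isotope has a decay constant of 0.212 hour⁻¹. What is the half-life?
t½ = ln(2)/λ = 3.27 hours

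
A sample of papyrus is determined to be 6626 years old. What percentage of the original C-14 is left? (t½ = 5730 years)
N/N₀ = (1/2)^(t/t½) = 0.4486 = 44.9%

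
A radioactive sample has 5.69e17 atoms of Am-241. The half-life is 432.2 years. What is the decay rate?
A = λN = 9.125e14 decays/year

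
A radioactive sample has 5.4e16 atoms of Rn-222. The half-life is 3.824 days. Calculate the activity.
A = λN = 9.788e15 decays/day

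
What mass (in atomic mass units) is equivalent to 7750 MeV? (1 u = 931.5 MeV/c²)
m = E/c² = 8.32 u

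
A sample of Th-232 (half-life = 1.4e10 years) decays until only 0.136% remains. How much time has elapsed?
t = t½ × log₂(N₀/N) = 1.333e11 years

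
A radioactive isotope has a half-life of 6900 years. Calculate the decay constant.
λ = ln(2)/t½ = 1.005e-4 year⁻¹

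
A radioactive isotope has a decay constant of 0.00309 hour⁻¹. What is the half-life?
t½ = ln(2)/λ = 224.3 hours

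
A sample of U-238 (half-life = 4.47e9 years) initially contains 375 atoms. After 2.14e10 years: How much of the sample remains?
N = N₀(1/2)^(t/t½) = 13.58 atoms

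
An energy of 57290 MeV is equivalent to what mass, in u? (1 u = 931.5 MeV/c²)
m = E/c² = 61.5 u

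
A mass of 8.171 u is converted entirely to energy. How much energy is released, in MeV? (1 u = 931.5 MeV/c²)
E = mc² = 7611 MeV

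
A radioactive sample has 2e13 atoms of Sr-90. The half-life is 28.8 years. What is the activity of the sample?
A = λN = 4.814e11 decays/year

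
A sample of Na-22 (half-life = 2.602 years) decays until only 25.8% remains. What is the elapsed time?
t = t½ × log₂(N₀/N) = 5.086 years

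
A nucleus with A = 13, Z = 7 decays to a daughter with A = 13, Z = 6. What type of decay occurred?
ΔA = 0, ΔZ = -1 ⇒ beta-plus decay (β⁺) or electron capture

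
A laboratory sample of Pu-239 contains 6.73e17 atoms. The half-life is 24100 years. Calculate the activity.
A = λN = 1.936e13 decays/year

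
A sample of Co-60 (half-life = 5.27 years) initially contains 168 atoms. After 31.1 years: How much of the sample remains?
N = N₀(1/2)^(t/t½) = 2.811 atoms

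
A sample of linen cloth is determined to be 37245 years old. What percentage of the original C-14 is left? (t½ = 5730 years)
N/N₀ = (1/2)^(t/t½) = 0.01105 = 1.1%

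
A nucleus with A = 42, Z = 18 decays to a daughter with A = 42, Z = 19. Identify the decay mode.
ΔA = 0, ΔZ = +1 ⇒ beta-minus decay (β⁻)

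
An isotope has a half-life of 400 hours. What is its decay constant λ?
λ = ln(2)/t½ = 0.001733 hour⁻¹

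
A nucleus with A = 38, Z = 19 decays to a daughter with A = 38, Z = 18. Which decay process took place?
ΔA = 0, ΔZ = -1 ⇒ beta-plus decay (β⁺) or electron capture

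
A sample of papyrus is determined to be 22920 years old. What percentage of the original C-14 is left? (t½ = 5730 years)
N/N₀ = (1/2)^(t/t½) = 0.0625 = 6.25%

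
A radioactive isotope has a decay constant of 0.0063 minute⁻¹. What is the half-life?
t½ = ln(2)/λ = 110 minutes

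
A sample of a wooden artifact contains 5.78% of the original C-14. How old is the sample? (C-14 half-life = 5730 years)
Age = t½ × log₂(1/ratio) = 23570 years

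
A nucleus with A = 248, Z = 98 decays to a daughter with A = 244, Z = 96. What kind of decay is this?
ΔA = -4, ΔZ = -2 ⇒ alpha decay (α)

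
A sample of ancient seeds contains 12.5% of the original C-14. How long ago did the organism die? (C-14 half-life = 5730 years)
Age = t½ × log₂(1/ratio) = 17190 years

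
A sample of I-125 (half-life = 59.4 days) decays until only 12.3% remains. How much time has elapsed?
t = t½ × log₂(N₀/N) = 179.6 days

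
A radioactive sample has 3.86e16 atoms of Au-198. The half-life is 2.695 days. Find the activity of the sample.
A = λN = 9.928e15 decays/day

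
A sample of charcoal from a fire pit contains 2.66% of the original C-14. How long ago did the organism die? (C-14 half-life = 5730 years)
Age = t½ × log₂(1/ratio) = 29980 years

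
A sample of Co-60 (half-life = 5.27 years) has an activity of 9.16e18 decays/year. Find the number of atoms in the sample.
N = A/λ = 6.964e19 atoms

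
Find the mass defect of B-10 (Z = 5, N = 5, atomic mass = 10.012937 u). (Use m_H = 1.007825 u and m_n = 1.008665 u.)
Δm = Z·m_H + N·m_n − M = 0.06951 u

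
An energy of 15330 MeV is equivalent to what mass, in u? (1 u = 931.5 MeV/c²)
m = E/c² = 16.46 u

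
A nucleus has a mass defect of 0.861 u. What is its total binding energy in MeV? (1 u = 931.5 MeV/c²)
B.E. = Δm × 931.5 = 802 MeV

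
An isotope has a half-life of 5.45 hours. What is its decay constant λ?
λ = ln(2)/t½ = 0.1272 hour⁻¹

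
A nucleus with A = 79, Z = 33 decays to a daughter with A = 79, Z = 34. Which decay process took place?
ΔA = 0, ΔZ = +1 ⇒ beta-minus decay (β⁻)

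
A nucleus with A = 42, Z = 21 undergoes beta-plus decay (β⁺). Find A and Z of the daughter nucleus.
Daughter: A = 42, Z = 20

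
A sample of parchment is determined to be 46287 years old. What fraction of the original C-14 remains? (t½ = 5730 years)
N/N₀ = (1/2)^(t/t½) = 0.003701 = 0.37%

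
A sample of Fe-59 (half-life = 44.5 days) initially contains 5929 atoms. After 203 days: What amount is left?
N = N₀(1/2)^(t/t½) = 251 atoms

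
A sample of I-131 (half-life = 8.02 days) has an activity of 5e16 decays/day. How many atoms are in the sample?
N = A/λ = 5.785e17 atoms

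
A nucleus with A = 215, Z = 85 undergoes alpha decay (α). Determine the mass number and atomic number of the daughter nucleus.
Daughter: A = 211, Z = 83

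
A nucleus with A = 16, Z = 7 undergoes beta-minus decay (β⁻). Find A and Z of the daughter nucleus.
Daughter: A = 16, Z = 8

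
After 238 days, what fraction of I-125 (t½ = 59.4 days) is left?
N/N₀ = (1/2)^(t/t½) = 0.06221 = 6.22%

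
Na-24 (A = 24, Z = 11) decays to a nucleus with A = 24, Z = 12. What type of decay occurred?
ΔA = 0, ΔZ = +1 ⇒ beta-minus decay (β⁻)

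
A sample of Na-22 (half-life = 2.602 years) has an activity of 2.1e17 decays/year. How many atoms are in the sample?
N = A/λ = 7.883e17 atoms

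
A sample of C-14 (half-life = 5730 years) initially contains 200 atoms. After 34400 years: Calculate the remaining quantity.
N = N₀(1/2)^(t/t½) = 3.117 atoms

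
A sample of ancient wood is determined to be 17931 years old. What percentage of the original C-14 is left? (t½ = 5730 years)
N/N₀ = (1/2)^(t/t½) = 0.1143 = 11.4%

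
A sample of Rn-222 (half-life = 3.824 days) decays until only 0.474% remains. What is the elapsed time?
t = t½ × log₂(N₀/N) = 29.52 days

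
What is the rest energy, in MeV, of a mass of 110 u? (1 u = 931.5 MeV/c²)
E = mc² = 1.025e5 MeV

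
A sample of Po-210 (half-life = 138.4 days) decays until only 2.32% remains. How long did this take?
t = t½ × log₂(N₀/N) = 751.5 days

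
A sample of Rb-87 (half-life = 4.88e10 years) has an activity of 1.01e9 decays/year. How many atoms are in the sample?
N = A/λ = 7.111e19 atoms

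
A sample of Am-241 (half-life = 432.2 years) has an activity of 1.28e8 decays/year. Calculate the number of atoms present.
N = A/λ = 7.981e10 atoms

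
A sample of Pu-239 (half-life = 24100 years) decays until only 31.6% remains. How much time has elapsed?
t = t½ × log₂(N₀/N) = 40050 years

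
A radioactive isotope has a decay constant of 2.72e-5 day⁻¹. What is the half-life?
t½ = ln(2)/λ = 25480 days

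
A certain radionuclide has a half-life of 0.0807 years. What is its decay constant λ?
λ = ln(2)/t½ = 8.589 year⁻¹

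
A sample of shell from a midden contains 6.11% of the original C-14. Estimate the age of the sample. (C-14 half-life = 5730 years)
Age = t½ × log₂(1/ratio) = 23110 years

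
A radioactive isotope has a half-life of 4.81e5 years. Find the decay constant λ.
λ = ln(2)/t½ = 1.441e-6 year⁻¹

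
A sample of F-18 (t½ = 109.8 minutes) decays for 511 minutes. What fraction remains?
N/N₀ = (1/2)^(t/t½) = 0.03972 = 3.97%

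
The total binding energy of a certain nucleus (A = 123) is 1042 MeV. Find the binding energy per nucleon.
B.E./A = 1042/123 = 8.472 MeV/nucleon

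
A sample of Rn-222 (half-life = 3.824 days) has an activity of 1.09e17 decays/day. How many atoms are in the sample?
N = A/λ = 6.013e17 atoms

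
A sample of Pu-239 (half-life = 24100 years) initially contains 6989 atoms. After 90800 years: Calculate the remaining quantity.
N = N₀(1/2)^(t/t½) = 513.1 atoms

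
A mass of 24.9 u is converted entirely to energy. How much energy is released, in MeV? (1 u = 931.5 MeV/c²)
E = mc² = 23190 MeV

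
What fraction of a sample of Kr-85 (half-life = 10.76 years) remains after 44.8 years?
N/N₀ = (1/2)^(t/t½) = 0.0558 = 5.58%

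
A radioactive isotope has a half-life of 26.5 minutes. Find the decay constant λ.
λ = ln(2)/t½ = 0.02616 minute⁻¹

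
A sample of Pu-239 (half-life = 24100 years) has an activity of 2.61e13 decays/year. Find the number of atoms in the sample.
N = A/λ = 9.075e17 atoms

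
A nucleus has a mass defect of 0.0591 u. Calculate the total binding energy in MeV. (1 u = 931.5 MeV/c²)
B.E. = Δm × 931.5 = 55.05 MeV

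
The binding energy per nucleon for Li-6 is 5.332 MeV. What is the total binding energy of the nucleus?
B.E. = 5.332 × 6 = 31.99 MeV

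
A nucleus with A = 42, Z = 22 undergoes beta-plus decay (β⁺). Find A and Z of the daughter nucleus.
Daughter: A = 42, Z = 21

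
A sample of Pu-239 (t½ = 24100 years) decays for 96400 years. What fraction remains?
N/N₀ = (1/2)^(t/t½) = 0.0625 = 6.25%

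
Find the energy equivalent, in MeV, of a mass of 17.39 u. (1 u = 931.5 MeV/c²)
E = mc² = 16200 MeV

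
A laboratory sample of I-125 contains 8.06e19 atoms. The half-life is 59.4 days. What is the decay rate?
A = λN = 9.405e17 decays/day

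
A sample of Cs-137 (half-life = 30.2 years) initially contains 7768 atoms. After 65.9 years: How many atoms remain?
N = N₀(1/2)^(t/t½) = 1712 atoms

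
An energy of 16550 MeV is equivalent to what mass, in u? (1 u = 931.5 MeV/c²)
m = E/c² = 17.77 u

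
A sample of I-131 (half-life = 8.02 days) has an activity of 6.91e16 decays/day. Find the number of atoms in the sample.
N = A/λ = 7.995e17 atoms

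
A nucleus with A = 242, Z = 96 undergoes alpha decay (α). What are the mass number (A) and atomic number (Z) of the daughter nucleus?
Daughter: A = 238, Z = 94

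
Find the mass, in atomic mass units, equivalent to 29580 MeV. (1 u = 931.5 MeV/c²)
m = E/c² = 31.76 u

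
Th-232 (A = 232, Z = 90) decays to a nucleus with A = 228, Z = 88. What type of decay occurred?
ΔA = -4, ΔZ = -2 ⇒ alpha decay (α)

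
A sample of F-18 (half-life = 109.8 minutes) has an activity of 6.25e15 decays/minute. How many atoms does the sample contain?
N = A/λ = 9.9e17 atoms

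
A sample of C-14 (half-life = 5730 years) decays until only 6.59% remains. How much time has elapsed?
t = t½ × log₂(N₀/N) = 22480 years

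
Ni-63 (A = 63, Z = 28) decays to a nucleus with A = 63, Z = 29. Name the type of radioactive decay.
ΔA = 0, ΔZ = +1 ⇒ beta-minus decay (β⁻)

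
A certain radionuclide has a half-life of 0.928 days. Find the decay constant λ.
λ = ln(2)/t½ = 0.7469 day⁻¹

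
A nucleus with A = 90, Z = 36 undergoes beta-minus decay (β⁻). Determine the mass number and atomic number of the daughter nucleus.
Daughter: A = 90, Z = 37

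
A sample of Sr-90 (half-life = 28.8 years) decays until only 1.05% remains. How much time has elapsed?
t = t½ × log₂(N₀/N) = 189.3 years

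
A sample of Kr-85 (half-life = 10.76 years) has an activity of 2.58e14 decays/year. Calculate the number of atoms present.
N = A/λ = 4.005e15 atoms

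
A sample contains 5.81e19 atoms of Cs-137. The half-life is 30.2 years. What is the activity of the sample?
A = λN = 1.334e18 decays/year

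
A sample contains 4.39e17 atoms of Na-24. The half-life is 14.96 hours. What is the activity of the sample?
A = λN = 2.034e16 decays/hour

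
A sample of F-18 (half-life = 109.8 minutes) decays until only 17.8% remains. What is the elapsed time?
t = t½ × log₂(N₀/N) = 273.4 minutes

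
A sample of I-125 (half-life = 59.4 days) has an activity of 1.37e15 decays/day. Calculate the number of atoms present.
N = A/λ = 1.174e17 atoms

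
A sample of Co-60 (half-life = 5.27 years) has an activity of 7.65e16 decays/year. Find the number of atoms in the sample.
N = A/λ = 5.816e17 atoms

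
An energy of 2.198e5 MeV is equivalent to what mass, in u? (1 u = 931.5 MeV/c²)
m = E/c² = 236 u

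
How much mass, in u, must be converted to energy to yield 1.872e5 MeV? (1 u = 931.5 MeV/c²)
m = E/c² = 201 u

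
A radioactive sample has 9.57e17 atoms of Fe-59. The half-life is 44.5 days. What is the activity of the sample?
A = λN = 1.491e16 decays/day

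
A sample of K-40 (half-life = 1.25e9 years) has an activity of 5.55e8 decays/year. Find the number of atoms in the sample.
N = A/λ = 1.001e18 atoms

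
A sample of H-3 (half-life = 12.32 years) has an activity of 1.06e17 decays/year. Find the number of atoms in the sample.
N = A/λ = 1.884e18 atoms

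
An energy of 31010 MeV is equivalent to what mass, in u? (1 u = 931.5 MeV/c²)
m = E/c² = 33.29 u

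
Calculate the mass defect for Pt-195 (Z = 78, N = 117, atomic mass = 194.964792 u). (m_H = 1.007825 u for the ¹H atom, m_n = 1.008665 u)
Δm = Z·m_H + N·m_n − M = 1.659 u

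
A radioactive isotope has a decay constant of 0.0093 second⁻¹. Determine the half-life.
t½ = ln(2)/λ = 74.53 seconds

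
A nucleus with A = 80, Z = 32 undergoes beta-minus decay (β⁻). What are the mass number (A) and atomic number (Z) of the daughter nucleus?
Daughter: A = 80, Z = 33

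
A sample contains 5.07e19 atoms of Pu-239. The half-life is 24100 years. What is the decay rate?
A = λN = 1.458e15 decays/year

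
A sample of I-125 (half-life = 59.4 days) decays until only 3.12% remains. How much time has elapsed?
t = t½ × log₂(N₀/N) = 297.1 days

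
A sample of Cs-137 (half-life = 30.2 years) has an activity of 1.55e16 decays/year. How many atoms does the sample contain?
N = A/λ = 6.753e17 atoms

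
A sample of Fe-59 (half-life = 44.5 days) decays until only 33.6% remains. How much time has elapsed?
t = t½ × log₂(N₀/N) = 70.02 days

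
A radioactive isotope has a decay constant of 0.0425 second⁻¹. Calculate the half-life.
t½ = ln(2)/λ = 16.31 seconds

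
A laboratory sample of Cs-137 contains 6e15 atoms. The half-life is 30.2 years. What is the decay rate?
A = λN = 1.377e14 decays/year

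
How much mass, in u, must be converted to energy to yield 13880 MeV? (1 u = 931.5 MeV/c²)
m = E/c² = 14.9 u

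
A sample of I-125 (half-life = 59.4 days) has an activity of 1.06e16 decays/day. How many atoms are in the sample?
N = A/λ = 9.084e17 atoms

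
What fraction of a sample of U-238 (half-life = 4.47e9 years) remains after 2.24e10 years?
N/N₀ = (1/2)^(t/t½) = 0.03101 = 3.1%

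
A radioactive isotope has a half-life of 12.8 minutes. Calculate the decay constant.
λ = ln(2)/t½ = 0.05415 minute⁻¹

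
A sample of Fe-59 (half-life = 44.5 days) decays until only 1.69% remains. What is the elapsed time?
t = t½ × log₂(N₀/N) = 262 days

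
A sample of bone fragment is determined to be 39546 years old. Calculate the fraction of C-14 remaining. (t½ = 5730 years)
N/N₀ = (1/2)^(t/t½) = 0.008364 = 0.836%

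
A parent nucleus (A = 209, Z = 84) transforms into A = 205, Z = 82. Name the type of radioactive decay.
ΔA = -4, ΔZ = -2 ⇒ alpha decay (α)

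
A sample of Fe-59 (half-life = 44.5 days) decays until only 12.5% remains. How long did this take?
t = t½ × log₂(N₀/N) = 133.5 days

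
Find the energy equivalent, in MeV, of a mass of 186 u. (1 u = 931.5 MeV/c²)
E = mc² = 1.733e5 MeV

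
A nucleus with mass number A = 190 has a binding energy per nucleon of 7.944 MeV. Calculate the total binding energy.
B.E. = 7.944 × 190 = 1509 MeV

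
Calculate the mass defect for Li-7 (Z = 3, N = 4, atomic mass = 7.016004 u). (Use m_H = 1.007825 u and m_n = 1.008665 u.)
Δm = Z·m_H + N·m_n − M = 0.04213 u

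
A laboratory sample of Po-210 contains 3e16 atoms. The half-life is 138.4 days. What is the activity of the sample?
A = λN = 1.502e14 decays/day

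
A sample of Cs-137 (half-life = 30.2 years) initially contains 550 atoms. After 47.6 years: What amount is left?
N = N₀(1/2)^(t/t½) = 184.5 atoms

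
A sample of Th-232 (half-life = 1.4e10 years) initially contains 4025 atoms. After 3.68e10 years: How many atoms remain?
N = N₀(1/2)^(t/t½) = 650.9 atoms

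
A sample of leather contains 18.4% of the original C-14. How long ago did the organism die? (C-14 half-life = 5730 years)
Age = t½ × log₂(1/ratio) = 13990 years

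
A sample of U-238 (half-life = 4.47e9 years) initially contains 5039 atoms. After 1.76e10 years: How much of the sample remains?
N = N₀(1/2)^(t/t½) = 328.9 atoms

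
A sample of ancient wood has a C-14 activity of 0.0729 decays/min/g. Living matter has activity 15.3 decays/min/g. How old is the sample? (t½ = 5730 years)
Age = t½ × log₂(A₀/A) = 44200 years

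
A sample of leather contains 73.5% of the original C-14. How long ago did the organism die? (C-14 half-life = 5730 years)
Age = t½ × log₂(1/ratio) = 2545 years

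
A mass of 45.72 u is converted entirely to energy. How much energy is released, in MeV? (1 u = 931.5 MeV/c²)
E = mc² = 42590 MeV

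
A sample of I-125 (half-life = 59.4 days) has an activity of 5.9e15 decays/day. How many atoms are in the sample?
N = A/λ = 5.056e17 atoms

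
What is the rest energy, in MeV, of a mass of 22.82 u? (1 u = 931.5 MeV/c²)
E = mc² = 21260 MeV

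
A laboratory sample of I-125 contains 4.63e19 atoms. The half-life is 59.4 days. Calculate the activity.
A = λN = 5.403e17 decays/day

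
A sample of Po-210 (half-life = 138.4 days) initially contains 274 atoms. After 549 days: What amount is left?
N = N₀(1/2)^(t/t½) = 17.52 atoms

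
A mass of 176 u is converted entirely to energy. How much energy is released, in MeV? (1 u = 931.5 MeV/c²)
E = mc² = 1.639e5 MeV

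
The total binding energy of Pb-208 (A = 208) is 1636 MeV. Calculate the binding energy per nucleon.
B.E./A = 1636/208 = 7.865 MeV/nucleon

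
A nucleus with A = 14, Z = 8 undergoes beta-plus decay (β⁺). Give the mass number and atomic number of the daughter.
Daughter: A = 14, Z = 7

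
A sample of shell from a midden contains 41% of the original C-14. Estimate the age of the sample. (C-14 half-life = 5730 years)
Age = t½ × log₂(1/ratio) = 7371 years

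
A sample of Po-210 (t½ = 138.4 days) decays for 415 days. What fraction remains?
N/N₀ = (1/2)^(t/t½) = 0.1251 = 12.5%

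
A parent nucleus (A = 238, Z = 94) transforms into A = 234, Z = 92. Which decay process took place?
ΔA = -4, ΔZ = -2 ⇒ alpha decay (α)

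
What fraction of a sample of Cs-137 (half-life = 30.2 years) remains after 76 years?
N/N₀ = (1/2)^(t/t½) = 0.1748 = 17.5%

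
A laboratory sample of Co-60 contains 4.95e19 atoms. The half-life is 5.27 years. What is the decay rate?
A = λN = 6.511e18 decays/year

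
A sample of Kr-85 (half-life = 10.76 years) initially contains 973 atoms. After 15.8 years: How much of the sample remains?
N = N₀(1/2)^(t/t½) = 351.6 atoms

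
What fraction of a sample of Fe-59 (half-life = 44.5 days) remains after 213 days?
N/N₀ = (1/2)^(t/t½) = 0.03623 = 3.62%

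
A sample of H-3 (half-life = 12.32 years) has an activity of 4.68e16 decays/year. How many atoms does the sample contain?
N = A/λ = 8.318e17 atoms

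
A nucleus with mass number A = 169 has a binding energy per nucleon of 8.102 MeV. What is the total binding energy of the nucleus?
B.E. = 8.102 × 169 = 1369 MeV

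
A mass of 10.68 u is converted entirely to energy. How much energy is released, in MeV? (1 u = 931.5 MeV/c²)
E = mc² = 9948 MeV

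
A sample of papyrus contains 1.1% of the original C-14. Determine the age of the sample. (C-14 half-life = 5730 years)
Age = t½ × log₂(1/ratio) = 37280 years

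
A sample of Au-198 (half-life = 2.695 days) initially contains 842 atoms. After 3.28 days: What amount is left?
N = N₀(1/2)^(t/t½) = 362.2 atoms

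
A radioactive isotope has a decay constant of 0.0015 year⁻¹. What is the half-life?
t½ = ln(2)/λ = 462.1 years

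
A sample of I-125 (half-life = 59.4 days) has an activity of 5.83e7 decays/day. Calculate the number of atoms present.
N = A/λ = 4.996e9 atoms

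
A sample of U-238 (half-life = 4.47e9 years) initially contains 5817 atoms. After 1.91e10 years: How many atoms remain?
N = N₀(1/2)^(t/t½) = 300.9 atoms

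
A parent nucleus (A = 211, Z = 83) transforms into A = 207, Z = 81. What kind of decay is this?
ΔA = -4, ΔZ = -2 ⇒ alpha decay (α)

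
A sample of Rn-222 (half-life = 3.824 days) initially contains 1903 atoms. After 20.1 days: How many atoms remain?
N = N₀(1/2)^(t/t½) = 49.79 atoms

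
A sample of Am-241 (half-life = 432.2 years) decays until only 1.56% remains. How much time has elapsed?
t = t½ × log₂(N₀/N) = 2594 years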